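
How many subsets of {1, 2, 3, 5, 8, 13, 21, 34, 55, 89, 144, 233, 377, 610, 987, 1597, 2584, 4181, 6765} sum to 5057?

5057 = 4181+610+233+21+8+3+1 = 4181+610+144+89+21+8+3+1 = 2584+1597+610+233+21+8+3+1 = 4181+610+144+55+34+21+8+3+1 = 4181+377+233+144+89+21+8+3+1 = … (7 more), for 12 in all.

12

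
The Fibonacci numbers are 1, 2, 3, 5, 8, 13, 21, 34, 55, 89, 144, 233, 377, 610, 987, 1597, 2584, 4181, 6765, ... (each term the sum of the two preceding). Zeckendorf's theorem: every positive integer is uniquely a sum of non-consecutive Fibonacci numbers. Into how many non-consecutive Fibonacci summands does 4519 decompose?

5

Greedy algorithm:
4181 ≤ 4519 < 6765, so take 4181; remainder 338
233 ≤ 338 < 377, so take 233; remainder 105
89 ≤ 105 < 144, so take 89; remainder 16
13 ≤ 16 < 21, so take 13; remainder 3
3 ≤ 3 < 5, so take 3; remainder 0
4519 = 4181 + 233 + 89 + 13 + 3, which has 5 terms.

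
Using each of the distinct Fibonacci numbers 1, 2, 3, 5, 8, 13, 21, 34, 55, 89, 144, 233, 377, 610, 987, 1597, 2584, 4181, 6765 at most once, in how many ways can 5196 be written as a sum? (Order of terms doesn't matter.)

18

Each representation comes from the Zeckendorf form by replacing some F_k with F_{k−1} + F_{k−2} where possible.
5196 = 4181+987+21+5+2 = 4181+987+13+8+5+2 = 4181+610+377+21+5+2 = … (15 more), for 18 in all.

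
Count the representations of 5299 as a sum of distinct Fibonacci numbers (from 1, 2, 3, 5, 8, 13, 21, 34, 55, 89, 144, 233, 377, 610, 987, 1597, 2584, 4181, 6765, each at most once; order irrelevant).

54

Starting from the Zeckendorf form and repeatedly splitting a term F_k into F_{k−1} + F_{k−2} (when neither is already used) reaches every representation.
5299 = 4181+987+89+34+8 = 4181+987+89+34+5+3 = 4181+987+89+21+13+8 = 4181+610+377+89+34+8 = 4181+987+89+34+5+2+1 = … (49 more), for 54 in all.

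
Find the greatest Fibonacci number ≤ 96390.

75025 ≤ 96390 < 121393, so the largest Fibonacci number not exceeding 96390 is 75025.

75025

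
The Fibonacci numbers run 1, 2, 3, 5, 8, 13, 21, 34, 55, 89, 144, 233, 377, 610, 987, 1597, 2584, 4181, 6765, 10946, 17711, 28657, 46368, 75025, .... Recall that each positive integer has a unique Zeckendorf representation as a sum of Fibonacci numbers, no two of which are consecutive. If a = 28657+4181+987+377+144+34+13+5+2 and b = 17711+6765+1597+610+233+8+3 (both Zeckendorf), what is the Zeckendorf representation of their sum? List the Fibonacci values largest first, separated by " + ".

46368 + 10946 + 2584 + 987 + 377 + 55 + 8 + 2

The two numbers are 34400 and 26927, so their sum is 61327.
Greedy algorithm:
take 46368 (≤ 61327); 61327 − 46368 = 14959
take 10946 (≤ 14959); 14959 − 10946 = 4013
take 2584 (≤ 4013); 4013 − 2584 = 1429
take 987 (≤ 1429); 1429 − 987 = 442
take 377 (≤ 442); 442 − 377 = 65
take 55 (≤ 65); 65 − 55 = 10
take 8 (≤ 10); 10 − 8 = 2
take 2 (≤ 2); 2 − 2 = 0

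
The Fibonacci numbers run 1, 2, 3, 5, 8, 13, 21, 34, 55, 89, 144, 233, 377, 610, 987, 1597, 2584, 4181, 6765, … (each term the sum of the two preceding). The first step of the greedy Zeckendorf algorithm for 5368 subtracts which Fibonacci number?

4181 ≤ 5368 < 6765, so the largest Fibonacci number not exceeding 5368 is 4181.

4181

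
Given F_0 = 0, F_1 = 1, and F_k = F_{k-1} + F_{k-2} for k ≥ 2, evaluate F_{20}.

Iterating the recurrence up to F_{16} = 987 and F_{15} = 610:
F_{17} = F_{16} + F_{15} = 987 + 610 = 1597
F_{18} = F_{17} + F_{16} = 1597 + 987 = 2584
F_{19} = F_{18} + F_{17} = 2584 + 1597 = 4181
F_{20} = F_{19} + F_{18} = 4181 + 2584 = 6765

6765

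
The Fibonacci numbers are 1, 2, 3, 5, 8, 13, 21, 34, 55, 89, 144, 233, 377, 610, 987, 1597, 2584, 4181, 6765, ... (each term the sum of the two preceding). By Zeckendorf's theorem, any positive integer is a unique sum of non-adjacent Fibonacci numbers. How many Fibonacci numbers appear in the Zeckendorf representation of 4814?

4

subtract 4181 from 4814: 633 remains
subtract 610 from 633: 23 remains
subtract 21 from 23: 2 remains
subtract 2 from 2: 0 remains
4814 = 4181 + 610 + 21 + 2, which has 4 terms.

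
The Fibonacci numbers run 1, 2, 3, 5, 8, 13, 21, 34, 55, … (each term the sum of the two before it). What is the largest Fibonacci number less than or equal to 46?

34 ≤ 46 < 55, so the largest Fibonacci number not exceeding 46 is 34.

34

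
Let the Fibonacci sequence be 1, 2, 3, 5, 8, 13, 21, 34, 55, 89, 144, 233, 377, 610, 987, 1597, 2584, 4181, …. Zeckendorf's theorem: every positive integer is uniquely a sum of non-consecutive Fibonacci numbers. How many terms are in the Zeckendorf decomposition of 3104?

largest Fibonacci ≤ 3104 is 2584; 3104 − 2584 = 520
largest Fibonacci ≤ 520 is 377; 520 − 377 = 143
largest Fibonacci ≤ 143 is 89; 143 − 89 = 54
largest Fibonacci ≤ 54 is 34; 54 − 34 = 20
largest Fibonacci ≤ 20 is 13; 20 − 13 = 7
largest Fibonacci ≤ 7 is 5; 7 − 5 = 2
largest Fibonacci ≤ 2 is 2; 2 − 2 = 0
3104 = 2584 + 377 + 89 + 34 + 13 + 5 + 2, which has 7 terms.

7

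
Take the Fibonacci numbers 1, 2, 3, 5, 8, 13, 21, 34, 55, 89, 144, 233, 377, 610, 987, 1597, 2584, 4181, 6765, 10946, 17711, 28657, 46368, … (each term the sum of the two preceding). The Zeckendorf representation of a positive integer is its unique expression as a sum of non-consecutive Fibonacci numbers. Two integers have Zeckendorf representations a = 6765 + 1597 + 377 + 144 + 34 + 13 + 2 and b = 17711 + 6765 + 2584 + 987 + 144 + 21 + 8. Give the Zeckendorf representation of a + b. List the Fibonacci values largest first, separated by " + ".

The two numbers are 8932 and 28220, so their sum is 37152.
Repeatedly subtract the largest Fibonacci number that fits:
28657 ≤ 37152 < 46368, so take 28657; remainder 8495
6765 ≤ 8495 < 10946, so take 6765; remainder 1730
1597 ≤ 1730 < 2584, so take 1597; remainder 133
89 ≤ 133 < 144, so take 89; remainder 44
34 ≤ 44 < 55, so take 34; remainder 10
8 ≤ 10 < 13, so take 8; remainder 2
2 ≤ 2 < 3, so take 2; remainder 0

28657 + 6765 + 1597 + 89 + 34 + 8 + 2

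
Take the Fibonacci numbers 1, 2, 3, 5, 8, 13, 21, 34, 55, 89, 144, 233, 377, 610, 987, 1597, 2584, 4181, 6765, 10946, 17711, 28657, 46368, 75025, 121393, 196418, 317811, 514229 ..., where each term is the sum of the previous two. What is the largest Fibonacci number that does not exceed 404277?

317811

317811 ≤ 404277 < 514229, so the largest Fibonacci number not exceeding 404277 is 317811.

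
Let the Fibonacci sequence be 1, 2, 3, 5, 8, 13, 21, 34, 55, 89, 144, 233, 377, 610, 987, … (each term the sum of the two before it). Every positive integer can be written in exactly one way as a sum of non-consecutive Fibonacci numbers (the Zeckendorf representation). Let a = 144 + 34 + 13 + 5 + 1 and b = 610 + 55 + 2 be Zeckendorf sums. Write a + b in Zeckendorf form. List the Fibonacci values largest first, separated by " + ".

The two numbers are 197 and 667, so their sum is 864.
Greedily peel off the largest Fibonacci term at each step:
864: greatest Fibonacci not exceeding it is 610, leaving 254
254: greatest Fibonacci not exceeding it is 233, leaving 21
21: greatest Fibonacci not exceeding it is 21, leaving 0

610 + 233 + 21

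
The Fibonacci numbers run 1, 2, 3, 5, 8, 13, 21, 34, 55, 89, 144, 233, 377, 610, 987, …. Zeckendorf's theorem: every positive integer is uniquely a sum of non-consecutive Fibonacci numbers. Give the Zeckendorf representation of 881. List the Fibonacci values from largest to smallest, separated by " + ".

610 + 233 + 34 + 3 + 1

largest Fibonacci ≤ 881 is 610; 881 − 610 = 271
largest Fibonacci ≤ 271 is 233; 271 − 233 = 38
largest Fibonacci ≤ 38 is 34; 38 − 34 = 4
largest Fibonacci ≤ 4 is 3; 4 − 3 = 1
largest Fibonacci ≤ 1 is 1; 1 − 1 = 0
So 881 = 610 + 233 + 34 + 3 + 1, with no two terms consecutive in the sequence.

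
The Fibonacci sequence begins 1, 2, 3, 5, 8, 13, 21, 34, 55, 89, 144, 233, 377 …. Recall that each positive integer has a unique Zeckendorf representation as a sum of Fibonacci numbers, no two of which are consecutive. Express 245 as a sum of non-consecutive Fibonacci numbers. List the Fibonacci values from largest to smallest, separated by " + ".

233 + 8 + 3 + 1

245 − 233 = 12
12 − 8 = 4
4 − 3 = 1
1 − 1 = 0
So 245 = 233 + 8 + 3 + 1, with no two terms consecutive in the sequence.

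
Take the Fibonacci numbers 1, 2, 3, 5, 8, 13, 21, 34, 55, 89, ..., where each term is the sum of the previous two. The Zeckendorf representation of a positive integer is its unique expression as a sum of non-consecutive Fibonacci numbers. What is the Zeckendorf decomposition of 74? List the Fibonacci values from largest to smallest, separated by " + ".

55 + 13 + 5 + 1

74 − 55 = 19
19 − 13 = 6
6 − 5 = 1
1 − 1 = 0
So 74 = 55 + 13 + 5 + 1, with no two terms consecutive in the sequence.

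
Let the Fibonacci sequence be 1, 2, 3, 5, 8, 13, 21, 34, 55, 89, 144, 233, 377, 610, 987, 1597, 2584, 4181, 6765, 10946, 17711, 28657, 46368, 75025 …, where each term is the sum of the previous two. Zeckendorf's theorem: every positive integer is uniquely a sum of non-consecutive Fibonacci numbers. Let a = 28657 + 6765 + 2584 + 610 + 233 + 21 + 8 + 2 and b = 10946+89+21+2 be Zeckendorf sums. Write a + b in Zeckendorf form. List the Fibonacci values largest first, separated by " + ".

The two numbers are 38880 and 11058, so their sum is 49938.
46368 ≤ 49938 < 75025, so take 46368; remainder 3570
2584 ≤ 3570 < 4181, so take 2584; remainder 986
610 ≤ 986 < 987, so take 610; remainder 376
233 ≤ 376 < 377, so take 233; remainder 143
89 ≤ 143 < 144, so take 89; remainder 54
34 ≤ 54 < 55, so take 34; remainder 20
13 ≤ 20 < 21, so take 13; remainder 7
5 ≤ 7 < 8, so take 5; remainder 2
2 ≤ 2 < 3, so take 2; remainder 0

46368 + 2584 + 610 + 233 + 89 + 34 + 13 + 5 + 2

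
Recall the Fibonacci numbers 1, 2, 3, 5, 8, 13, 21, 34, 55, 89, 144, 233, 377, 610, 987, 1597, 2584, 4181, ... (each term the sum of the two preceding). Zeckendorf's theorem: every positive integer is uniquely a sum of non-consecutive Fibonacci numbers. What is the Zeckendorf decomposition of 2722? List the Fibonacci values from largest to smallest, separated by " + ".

2584 + 89 + 34 + 13 + 2

subtract 2584 from 2722: 138 remains
subtract 89 from 138: 49 remains
subtract 34 from 49: 15 remains
subtract 13 from 15: 2 remains
subtract 2 from 2: 0 remains
So 2722 = 2584 + 89 + 34 + 13 + 2, with no two terms consecutive in the sequence.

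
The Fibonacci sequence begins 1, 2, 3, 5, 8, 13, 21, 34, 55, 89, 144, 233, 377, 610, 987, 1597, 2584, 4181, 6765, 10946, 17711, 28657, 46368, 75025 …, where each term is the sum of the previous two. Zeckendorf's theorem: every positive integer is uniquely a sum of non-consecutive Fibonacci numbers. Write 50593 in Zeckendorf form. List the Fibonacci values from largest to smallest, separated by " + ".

46368 ≤ 50593 < 75025, so take 46368; remainder 4225
4181 ≤ 4225 < 6765, so take 4181; remainder 44
34 ≤ 44 < 55, so take 34; remainder 10
8 ≤ 10 < 13, so take 8; remainder 2
2 ≤ 2 < 3, so take 2; remainder 0
So 50593 = 46368 + 4181 + 34 + 8 + 2, with no two terms consecutive in the sequence.

46368 + 4181 + 34 + 8 + 2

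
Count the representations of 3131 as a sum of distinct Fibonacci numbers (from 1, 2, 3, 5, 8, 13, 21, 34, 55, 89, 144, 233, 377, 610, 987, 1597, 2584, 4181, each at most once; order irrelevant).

Starting from the Zeckendorf form and repeatedly splitting a term F_k into F_{k−1} + F_{k−2} (when neither is already used) reaches every representation.
3131 = 2584+377+144+21+5 = 2584+377+144+21+3+2 = 2584+377+144+13+8+5 = 2584+377+89+55+21+5 = 2584+377+144+13+8+3+2 = … (33 more), for 38 in all.

38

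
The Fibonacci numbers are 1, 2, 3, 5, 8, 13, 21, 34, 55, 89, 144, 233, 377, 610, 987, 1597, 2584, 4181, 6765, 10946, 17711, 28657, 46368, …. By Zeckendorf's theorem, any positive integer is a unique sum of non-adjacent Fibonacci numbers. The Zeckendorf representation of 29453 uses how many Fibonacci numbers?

take 28657 (≤ 29453); 29453 − 28657 = 796
take 610 (≤ 796); 796 − 610 = 186
take 144 (≤ 186); 186 − 144 = 42
take 34 (≤ 42); 42 − 34 = 8
take 8 (≤ 8); 8 − 8 = 0
29453 = 28657 + 610 + 144 + 34 + 8, which has 5 terms.

5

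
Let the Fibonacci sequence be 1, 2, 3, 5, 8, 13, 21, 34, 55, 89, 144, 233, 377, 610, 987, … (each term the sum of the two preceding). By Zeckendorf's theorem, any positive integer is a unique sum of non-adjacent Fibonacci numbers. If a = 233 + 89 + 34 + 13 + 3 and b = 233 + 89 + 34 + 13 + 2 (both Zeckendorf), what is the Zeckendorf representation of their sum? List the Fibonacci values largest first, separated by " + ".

The two numbers are 372 and 371, so their sum is 743.
743 − 610 = 133
133 − 89 = 44
44 − 34 = 10
10 − 8 = 2
2 − 2 = 0

610 + 89 + 34 + 8 + 2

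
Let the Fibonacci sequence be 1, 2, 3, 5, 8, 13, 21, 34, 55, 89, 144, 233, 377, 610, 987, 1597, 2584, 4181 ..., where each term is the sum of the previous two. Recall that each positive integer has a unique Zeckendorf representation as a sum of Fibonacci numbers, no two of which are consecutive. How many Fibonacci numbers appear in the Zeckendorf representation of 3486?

6

Greedily peel off the largest Fibonacci term at each step:
subtract 2584 from 3486: 902 remains
subtract 610 from 902: 292 remains
subtract 233 from 292: 59 remains
subtract 55 from 59: 4 remains
subtract 3 from 4: 1 remains
subtract 1 from 1: 0 remains
3486 = 2584 + 610 + 233 + 55 + 3 + 1, which has 6 terms.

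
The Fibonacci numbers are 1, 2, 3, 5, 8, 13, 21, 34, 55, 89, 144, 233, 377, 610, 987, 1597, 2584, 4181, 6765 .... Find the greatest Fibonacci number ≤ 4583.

4181

4181 ≤ 4583 < 6765, so the largest Fibonacci number not exceeding 4583 is 4181.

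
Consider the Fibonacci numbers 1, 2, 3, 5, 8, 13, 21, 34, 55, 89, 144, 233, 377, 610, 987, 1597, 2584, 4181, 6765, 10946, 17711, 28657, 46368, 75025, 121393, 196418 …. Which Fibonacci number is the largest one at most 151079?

121393

121393 ≤ 151079 < 196418, so the largest Fibonacci number not exceeding 151079 is 121393.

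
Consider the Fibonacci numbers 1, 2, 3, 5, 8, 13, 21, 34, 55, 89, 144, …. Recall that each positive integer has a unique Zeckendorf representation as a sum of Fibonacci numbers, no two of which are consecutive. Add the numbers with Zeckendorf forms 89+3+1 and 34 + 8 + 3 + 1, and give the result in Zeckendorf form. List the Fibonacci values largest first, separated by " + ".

89 + 34 + 13 + 3

The two numbers are 93 and 46, so their sum is 139.
subtract 89 from 139: 50 remains
subtract 34 from 50: 16 remains
subtract 13 from 16: 3 remains
subtract 3 from 3: 0 remains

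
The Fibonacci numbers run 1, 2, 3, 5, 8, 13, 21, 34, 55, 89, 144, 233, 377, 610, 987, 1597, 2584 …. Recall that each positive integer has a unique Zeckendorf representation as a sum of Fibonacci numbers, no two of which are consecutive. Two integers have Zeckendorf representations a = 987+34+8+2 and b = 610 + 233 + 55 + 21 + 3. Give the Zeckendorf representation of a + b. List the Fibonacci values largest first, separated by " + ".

1597 + 233 + 89 + 34

The two numbers are 1031 and 922, so their sum is 1953.
1597 ≤ 1953 < 2584, so take 1597; remainder 356
233 ≤ 356 < 377, so take 233; remainder 123
89 ≤ 123 < 144, so take 89; remainder 34
34 ≤ 34 < 55, so take 34; remainder 0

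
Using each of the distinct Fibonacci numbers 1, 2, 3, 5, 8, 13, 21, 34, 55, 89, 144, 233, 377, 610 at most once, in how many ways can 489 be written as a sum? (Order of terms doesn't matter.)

Starting from the Zeckendorf form and repeatedly splitting a term F_k into F_{k−1} + F_{k−2} (when neither is already used) reaches every representation.
489 = 377+89+21+2 = 377+89+13+8+2 = 377+55+34+21+2 = 233+144+89+21+2 = 377+89+13+5+3+2 = … (7 more), for 12 in all.

12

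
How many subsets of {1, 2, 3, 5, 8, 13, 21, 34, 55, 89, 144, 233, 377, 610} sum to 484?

14

484 = 377+89+13+5 = 377+89+13+3+2 = 377+55+34+13+5 = 233+144+89+13+5 = 377+89+8+5+3+2 = … (9 more), for 14 in all.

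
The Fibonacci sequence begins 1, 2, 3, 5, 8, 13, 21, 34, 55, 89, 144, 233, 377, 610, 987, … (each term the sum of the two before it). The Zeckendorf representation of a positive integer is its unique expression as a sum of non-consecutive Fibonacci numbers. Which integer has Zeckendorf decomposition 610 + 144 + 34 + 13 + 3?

804

610 + 144 + 34 + 13 + 3 = 804.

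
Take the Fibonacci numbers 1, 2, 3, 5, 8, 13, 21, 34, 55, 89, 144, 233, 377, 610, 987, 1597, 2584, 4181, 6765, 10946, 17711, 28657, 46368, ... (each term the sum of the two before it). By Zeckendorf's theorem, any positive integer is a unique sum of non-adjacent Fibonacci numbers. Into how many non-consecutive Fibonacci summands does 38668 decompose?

7

subtract 28657 from 38668: 10011 remains
subtract 6765 from 10011: 3246 remains
subtract 2584 from 3246: 662 remains
subtract 610 from 662: 52 remains
subtract 34 from 52: 18 remains
subtract 13 from 18: 5 remains
subtract 5 from 5: 0 remains
38668 = 28657 + 6765 + 2584 + 610 + 34 + 13 + 5, which has 7 terms.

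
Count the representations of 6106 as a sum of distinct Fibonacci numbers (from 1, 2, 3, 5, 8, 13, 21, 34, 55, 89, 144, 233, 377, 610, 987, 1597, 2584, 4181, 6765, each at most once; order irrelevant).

46

6106 = 4181+1597+233+89+5+1 = 4181+1597+233+89+3+2+1 = 4181+1597+233+55+34+5+1 = 4181+987+610+233+89+5+1 = 4181+1597+233+55+34+3+2+1 = … (41 more), for 46 in all.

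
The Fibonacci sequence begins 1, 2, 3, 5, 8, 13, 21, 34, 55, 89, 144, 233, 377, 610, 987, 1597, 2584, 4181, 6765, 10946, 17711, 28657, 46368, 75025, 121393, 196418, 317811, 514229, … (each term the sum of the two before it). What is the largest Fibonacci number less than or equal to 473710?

317811

317811 ≤ 473710 < 514229, so the largest Fibonacci number not exceeding 473710 is 317811.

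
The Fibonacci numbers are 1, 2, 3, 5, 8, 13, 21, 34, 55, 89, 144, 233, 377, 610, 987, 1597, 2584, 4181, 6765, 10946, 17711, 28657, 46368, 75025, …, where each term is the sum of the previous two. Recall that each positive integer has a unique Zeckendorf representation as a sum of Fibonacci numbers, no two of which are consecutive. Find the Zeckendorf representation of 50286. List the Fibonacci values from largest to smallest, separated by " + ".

46368 + 2584 + 987 + 233 + 89 + 21 + 3 + 1

largest Fibonacci ≤ 50286 is 46368; 50286 − 46368 = 3918
largest Fibonacci ≤ 3918 is 2584; 3918 − 2584 = 1334
largest Fibonacci ≤ 1334 is 987; 1334 − 987 = 347
largest Fibonacci ≤ 347 is 233; 347 − 233 = 114
largest Fibonacci ≤ 114 is 89; 114 − 89 = 25
largest Fibonacci ≤ 25 is 21; 25 − 21 = 4
largest Fibonacci ≤ 4 is 3; 4 − 3 = 1
largest Fibonacci ≤ 1 is 1; 1 − 1 = 0
So 50286 = 46368 + 2584 + 987 + 233 + 89 + 21 + 3 + 1, with no two terms consecutive in the sequence.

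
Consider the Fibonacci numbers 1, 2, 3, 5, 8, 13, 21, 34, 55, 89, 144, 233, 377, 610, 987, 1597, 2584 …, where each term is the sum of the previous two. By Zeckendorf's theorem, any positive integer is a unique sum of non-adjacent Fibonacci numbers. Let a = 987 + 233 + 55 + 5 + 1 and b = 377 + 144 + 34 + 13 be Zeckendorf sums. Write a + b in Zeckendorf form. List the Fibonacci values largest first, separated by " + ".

The two numbers are 1281 and 568, so their sum is 1849.
1597 ≤ 1849 < 2584, so take 1597; remainder 252
233 ≤ 252 < 377, so take 233; remainder 19
13 ≤ 19 < 21, so take 13; remainder 6
5 ≤ 6 < 8, so take 5; remainder 1
1 ≤ 1 < 2, so take 1; remainder 0

1597 + 233 + 13 + 5 + 1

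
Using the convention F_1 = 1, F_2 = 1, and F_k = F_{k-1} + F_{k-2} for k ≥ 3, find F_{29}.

Iterating the recurrence up to F_{25} = 75025 and F_{24} = 46368:
F_{26} = F_{25} + F_{24} = 75025 + 46368 = 121393
F_{27} = F_{26} + F_{25} = 121393 + 75025 = 196418
F_{28} = F_{27} + F_{26} = 196418 + 121393 = 317811
F_{29} = F_{28} + F_{27} = 317811 + 196418 = 514229

514229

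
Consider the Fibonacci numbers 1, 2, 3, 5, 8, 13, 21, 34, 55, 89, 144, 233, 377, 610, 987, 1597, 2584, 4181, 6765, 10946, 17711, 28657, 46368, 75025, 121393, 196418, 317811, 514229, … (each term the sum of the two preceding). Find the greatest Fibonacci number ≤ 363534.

317811 ≤ 363534 < 514229, so the largest Fibonacci number not exceeding 363534 is 317811.

317811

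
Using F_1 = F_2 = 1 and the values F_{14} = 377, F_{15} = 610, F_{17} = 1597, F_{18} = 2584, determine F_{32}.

By the addition formula F_{m+n} = F_m F_{n+1} + F_{m−1} F_n with m=15, n=17: F_{32} = 610·2584 + 377·1597 = 1576240 + 602069 = 2178309.

2178309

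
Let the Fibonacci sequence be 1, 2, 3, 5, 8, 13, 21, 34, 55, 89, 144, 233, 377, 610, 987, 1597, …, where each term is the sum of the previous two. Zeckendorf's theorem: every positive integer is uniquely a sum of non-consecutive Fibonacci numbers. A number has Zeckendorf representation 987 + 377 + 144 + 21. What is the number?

987 + 377 + 144 + 21 = 1529.

1529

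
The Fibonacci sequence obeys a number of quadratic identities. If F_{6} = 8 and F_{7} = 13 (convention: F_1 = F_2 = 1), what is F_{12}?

By the doubling identity F_{2k} = F_k(2F_{k+1} − F_k): F_{12} = 8·(2·13 − 8) = 8·18 = 144.

144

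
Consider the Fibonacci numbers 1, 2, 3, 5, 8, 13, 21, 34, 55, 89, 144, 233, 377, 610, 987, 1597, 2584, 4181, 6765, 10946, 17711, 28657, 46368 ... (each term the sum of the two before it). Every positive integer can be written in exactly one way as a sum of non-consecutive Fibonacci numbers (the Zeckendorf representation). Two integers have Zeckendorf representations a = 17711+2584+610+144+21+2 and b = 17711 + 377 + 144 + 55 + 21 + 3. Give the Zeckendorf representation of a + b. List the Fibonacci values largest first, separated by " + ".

28657 + 6765 + 2584 + 987 + 377 + 13

The two numbers are 21072 and 18311, so their sum is 39383.
take 28657 (≤ 39383); 39383 − 28657 = 10726
take 6765 (≤ 10726); 10726 − 6765 = 3961
take 2584 (≤ 3961); 3961 − 2584 = 1377
take 987 (≤ 1377); 1377 − 987 = 390
take 377 (≤ 390); 390 − 377 = 13
take 13 (≤ 13); 13 − 13 = 0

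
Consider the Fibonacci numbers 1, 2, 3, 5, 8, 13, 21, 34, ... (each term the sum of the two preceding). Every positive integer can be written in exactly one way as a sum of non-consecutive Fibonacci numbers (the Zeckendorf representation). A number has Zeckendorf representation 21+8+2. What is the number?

31

21+8+2 = 31.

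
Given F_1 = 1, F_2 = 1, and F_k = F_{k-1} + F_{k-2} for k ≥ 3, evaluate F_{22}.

Iterating the recurrence up to F_{16} = 987 and F_{15} = 610:
F_{17} = F_{16} + F_{15} = 987 + 610 = 1597
F_{18} = F_{17} + F_{16} = 1597 + 987 = 2584
F_{19} = F_{18} + F_{17} = 2584 + 1597 = 4181
F_{20} = F_{19} + F_{18} = 4181 + 2584 = 6765
F_{21} = F_{20} + F_{19} = 6765 + 4181 = 10946
F_{22} = F_{21} + F_{20} = 10946 + 6765 = 17711

17711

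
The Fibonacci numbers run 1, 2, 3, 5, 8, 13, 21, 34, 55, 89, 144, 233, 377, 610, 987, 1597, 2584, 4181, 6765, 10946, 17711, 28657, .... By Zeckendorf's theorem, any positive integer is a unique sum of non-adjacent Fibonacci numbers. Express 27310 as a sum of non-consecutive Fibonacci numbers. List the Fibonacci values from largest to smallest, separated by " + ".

Greedy algorithm:
17711 ≤ 27310 < 28657, so take 17711; remainder 9599
6765 ≤ 9599 < 10946, so take 6765; remainder 2834
2584 ≤ 2834 < 4181, so take 2584; remainder 250
233 ≤ 250 < 377, so take 233; remainder 17
13 ≤ 17 < 21, so take 13; remainder 4
3 ≤ 4 < 5, so take 3; remainder 1
1 ≤ 1 < 2, so take 1; remainder 0
So 27310 = 17711 + 6765 + 2584 + 233 + 13 + 3 + 1, with no two terms consecutive in the sequence.

17711 + 6765 + 2584 + 233 + 13 + 3 + 1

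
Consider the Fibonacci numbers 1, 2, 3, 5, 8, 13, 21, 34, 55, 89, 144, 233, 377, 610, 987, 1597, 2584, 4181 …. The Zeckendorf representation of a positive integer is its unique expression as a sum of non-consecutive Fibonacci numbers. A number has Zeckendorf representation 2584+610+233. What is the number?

2584+610+233 = 3427.

3427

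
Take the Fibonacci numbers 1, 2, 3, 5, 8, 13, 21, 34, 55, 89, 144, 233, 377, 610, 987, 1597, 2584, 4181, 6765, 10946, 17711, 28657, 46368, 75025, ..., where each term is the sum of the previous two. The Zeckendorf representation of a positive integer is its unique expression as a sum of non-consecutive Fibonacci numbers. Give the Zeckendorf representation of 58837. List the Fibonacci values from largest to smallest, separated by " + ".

46368 + 10946 + 987 + 377 + 144 + 13 + 2

Repeatedly subtract the largest Fibonacci number that fits:
subtract 46368 from 58837: 12469 remains
subtract 10946 from 12469: 1523 remains
subtract 987 from 1523: 536 remains
subtract 377 from 536: 159 remains
subtract 144 from 159: 15 remains
subtract 13 from 15: 2 remains
subtract 2 from 2: 0 remains
So 58837 = 46368 + 10946 + 987 + 377 + 144 + 13 + 2, with no two terms consecutive in the sequence.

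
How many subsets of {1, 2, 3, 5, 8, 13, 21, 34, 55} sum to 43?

4

Starting from the Zeckendorf form and repeatedly splitting a term F_k into F_{k−1} + F_{k−2} (when neither is already used) reaches every representation.
43 = 34+8+1 = 34+5+3+1 = 21+13+8+1 = 21+13+5+3+1 — 4 representations.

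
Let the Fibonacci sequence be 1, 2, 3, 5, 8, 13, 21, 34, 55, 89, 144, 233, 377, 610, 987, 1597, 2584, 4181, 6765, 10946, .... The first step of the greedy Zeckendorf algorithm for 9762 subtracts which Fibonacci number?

6765 ≤ 9762 < 10946, so the largest Fibonacci number not exceeding 9762 is 6765.

6765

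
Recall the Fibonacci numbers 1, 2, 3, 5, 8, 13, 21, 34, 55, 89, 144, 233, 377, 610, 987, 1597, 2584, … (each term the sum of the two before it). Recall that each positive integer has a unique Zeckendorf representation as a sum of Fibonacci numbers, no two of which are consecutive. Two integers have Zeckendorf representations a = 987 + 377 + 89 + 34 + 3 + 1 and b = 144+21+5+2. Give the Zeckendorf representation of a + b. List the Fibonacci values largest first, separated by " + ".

1597 + 55 + 8 + 3

The two numbers are 1491 and 172, so their sum is 1663.
Greedily peel off the largest Fibonacci term at each step:
take 1597 (≤ 1663); 1663 − 1597 = 66
take 55 (≤ 66); 66 − 55 = 11
take 8 (≤ 11); 11 − 8 = 3
take 3 (≤ 3); 3 − 3 = 0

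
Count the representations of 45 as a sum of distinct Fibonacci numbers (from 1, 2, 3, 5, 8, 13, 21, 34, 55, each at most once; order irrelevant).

6

Starting from the Zeckendorf form and repeatedly splitting a term F_k into F_{k−1} + F_{k−2} (when neither is already used) reaches every representation.
45 = 34+8+3 = 34+8+2+1 = 21+13+8+3 = 34+5+3+2+1 = … (2 more), for 6 in all.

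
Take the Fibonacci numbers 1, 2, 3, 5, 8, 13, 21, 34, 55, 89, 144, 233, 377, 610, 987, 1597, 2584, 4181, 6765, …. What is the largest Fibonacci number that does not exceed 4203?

4181

4181 ≤ 4203 < 6765, so the largest Fibonacci number not exceeding 4203 is 4181.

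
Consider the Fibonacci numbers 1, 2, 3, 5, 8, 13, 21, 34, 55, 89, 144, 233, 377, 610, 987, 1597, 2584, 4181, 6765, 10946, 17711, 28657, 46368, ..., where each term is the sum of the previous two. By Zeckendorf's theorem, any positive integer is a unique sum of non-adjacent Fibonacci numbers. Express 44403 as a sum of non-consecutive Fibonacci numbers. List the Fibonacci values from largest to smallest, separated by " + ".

Greedy algorithm:
28657 ≤ 44403 < 46368, so take 28657; remainder 15746
10946 ≤ 15746 < 17711, so take 10946; remainder 4800
4181 ≤ 4800 < 6765, so take 4181; remainder 619
610 ≤ 619 < 987, so take 610; remainder 9
8 ≤ 9 < 13, so take 8; remainder 1
1 ≤ 1 < 2, so take 1; remainder 0
So 44403 = 28657 + 10946 + 4181 + 610 + 8 + 1, with no two terms consecutive in the sequence.

28657 + 10946 + 4181 + 610 + 8 + 1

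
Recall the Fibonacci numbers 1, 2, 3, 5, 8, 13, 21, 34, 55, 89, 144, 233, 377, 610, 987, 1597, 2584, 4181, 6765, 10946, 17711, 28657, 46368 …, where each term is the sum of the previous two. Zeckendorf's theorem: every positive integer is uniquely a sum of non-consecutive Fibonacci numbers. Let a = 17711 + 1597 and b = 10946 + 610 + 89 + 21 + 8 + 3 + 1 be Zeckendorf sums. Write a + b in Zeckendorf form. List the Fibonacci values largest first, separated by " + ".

The two numbers are 19308 and 11678, so their sum is 30986.
Greedily peel off the largest Fibonacci term at each step:
30986 − 28657 = 2329
2329 − 1597 = 732
732 − 610 = 122
122 − 89 = 33
33 − 21 = 12
12 − 8 = 4
4 − 3 = 1
1 − 1 = 0

28657 + 1597 + 610 + 89 + 21 + 8 + 3 + 1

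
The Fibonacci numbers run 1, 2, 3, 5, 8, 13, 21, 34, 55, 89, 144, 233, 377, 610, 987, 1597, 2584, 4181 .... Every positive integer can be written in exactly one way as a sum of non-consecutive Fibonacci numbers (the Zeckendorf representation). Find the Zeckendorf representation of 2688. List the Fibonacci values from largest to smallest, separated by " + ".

2584 + 89 + 13 + 2

2584 ≤ 2688 < 4181, so take 2584; remainder 104
89 ≤ 104 < 144, so take 89; remainder 15
13 ≤ 15 < 21, so take 13; remainder 2
2 ≤ 2 < 3, so take 2; remainder 0
So 2688 = 2584 + 89 + 13 + 2, with no two terms consecutive in the sequence.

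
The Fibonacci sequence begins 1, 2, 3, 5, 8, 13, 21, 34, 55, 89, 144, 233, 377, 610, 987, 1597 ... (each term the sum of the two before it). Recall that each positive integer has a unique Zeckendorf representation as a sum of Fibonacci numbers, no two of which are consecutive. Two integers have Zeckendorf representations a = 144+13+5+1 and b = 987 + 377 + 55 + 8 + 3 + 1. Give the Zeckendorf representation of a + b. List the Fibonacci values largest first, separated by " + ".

The two numbers are 163 and 1431, so their sum is 1594.
1594 − 987 = 607
607 − 377 = 230
230 − 144 = 86
86 − 55 = 31
31 − 21 = 10
10 − 8 = 2
2 − 2 = 0

987 + 377 + 144 + 55 + 21 + 8 + 2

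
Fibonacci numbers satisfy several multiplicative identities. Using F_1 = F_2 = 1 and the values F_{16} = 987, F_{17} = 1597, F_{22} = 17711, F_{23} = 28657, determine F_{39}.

By the addition formula F_{m+n} = F_m F_{n+1} + F_{m−1} F_n with m=17, n=22: F_{39} = 1597·28657 + 987·17711 = 45765229 + 17480757 = 63245986.

63245986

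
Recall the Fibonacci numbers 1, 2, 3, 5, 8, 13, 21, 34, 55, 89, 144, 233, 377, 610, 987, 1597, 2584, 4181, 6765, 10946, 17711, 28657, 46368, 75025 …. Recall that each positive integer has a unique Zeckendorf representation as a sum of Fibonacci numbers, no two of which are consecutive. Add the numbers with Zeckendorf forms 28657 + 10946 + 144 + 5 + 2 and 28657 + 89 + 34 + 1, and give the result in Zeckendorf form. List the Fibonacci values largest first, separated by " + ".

46368 + 17711 + 4181 + 233 + 34 + 8

The two numbers are 39754 and 28781, so their sum is 68535.
take 46368 (≤ 68535); 68535 − 46368 = 22167
take 17711 (≤ 22167); 22167 − 17711 = 4456
take 4181 (≤ 4456); 4456 − 4181 = 275
take 233 (≤ 275); 275 − 233 = 42
take 34 (≤ 42); 42 − 34 = 8
take 8 (≤ 8); 8 − 8 = 0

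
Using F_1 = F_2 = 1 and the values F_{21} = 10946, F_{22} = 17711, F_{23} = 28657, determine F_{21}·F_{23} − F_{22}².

1

10946·28657 − 17711² = 313679522 − 313679521 = 1. (Cassini's identity: F_{k−1}F_{k+1} − F_k² = (−1)^k.)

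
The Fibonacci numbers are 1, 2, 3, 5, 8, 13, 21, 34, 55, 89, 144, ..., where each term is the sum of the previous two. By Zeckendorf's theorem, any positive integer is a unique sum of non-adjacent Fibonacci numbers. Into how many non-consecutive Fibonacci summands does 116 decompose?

4

Greedily peel off the largest Fibonacci term at each step:
116 − 89 = 27
27 − 21 = 6
6 − 5 = 1
1 − 1 = 0
116 = 89 + 21 + 5 + 1, which has 4 terms.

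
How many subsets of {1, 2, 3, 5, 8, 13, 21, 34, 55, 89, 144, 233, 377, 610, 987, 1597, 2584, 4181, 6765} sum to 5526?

28

5526 = 4181+987+233+89+34+2 = 4181+987+233+89+21+13+2 = 4181+610+377+233+89+34+2 = 2584+1597+987+233+89+34+2 = 4181+987+233+89+21+8+5+2 = … (23 more), for 28 in all.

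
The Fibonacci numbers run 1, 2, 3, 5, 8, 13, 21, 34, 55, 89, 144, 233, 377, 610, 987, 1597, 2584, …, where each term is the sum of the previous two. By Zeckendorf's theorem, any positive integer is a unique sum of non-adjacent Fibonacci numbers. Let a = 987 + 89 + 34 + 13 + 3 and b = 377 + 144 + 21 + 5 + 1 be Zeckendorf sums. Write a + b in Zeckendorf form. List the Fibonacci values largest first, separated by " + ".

The two numbers are 1126 and 548, so their sum is 1674.
Repeatedly subtract the largest Fibonacci number that fits:
1674: greatest Fibonacci not exceeding it is 1597, leaving 77
77: greatest Fibonacci not exceeding it is 55, leaving 22
22: greatest Fibonacci not exceeding it is 21, leaving 1
1: greatest Fibonacci not exceeding it is 1, leaving 0

1597 + 55 + 21 + 1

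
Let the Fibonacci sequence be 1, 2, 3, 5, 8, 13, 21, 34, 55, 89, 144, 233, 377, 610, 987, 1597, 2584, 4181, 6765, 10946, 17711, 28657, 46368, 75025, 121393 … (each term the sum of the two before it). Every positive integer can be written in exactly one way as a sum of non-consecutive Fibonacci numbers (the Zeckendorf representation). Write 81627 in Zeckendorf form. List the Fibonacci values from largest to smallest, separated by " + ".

largest Fibonacci ≤ 81627 is 75025; 81627 − 75025 = 6602
largest Fibonacci ≤ 6602 is 4181; 6602 − 4181 = 2421
largest Fibonacci ≤ 2421 is 1597; 2421 − 1597 = 824
largest Fibonacci ≤ 824 is 610; 824 − 610 = 214
largest Fibonacci ≤ 214 is 144; 214 − 144 = 70
largest Fibonacci ≤ 70 is 55; 70 − 55 = 15
largest Fibonacci ≤ 15 is 13; 15 − 13 = 2
largest Fibonacci ≤ 2 is 2; 2 − 2 = 0
So 81627 = 75025 + 4181 + 1597 + 610 + 144 + 55 + 13 + 2, with no two terms consecutive in the sequence.

75025 + 4181 + 1597 + 610 + 144 + 55 + 13 + 2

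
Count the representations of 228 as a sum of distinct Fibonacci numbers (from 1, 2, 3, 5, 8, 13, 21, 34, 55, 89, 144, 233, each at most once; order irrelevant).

228 = 144+55+21+8 = 144+55+21+5+3 = 144+55+21+5+2+1 = … (6 more), for 9 in all.

9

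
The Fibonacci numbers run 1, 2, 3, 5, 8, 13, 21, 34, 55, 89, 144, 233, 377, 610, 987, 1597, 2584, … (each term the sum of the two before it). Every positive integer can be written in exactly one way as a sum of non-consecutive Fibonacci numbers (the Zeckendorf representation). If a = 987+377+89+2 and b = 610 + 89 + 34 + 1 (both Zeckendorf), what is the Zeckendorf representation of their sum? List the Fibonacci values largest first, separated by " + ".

1597 + 377 + 144 + 55 + 13 + 3

The two numbers are 1455 and 734, so their sum is 2189.
Greedily peel off the largest Fibonacci term at each step:
subtract 1597 from 2189: 592 remains
subtract 377 from 592: 215 remains
subtract 144 from 215: 71 remains
subtract 55 from 71: 16 remains
subtract 13 from 16: 3 remains
subtract 3 from 3: 0 remains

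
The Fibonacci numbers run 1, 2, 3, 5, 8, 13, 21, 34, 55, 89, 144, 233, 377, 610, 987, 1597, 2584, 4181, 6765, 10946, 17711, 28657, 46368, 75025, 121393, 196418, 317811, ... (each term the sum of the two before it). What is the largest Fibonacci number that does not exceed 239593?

196418

196418 ≤ 239593 < 317811, so the largest Fibonacci number not exceeding 239593 is 196418.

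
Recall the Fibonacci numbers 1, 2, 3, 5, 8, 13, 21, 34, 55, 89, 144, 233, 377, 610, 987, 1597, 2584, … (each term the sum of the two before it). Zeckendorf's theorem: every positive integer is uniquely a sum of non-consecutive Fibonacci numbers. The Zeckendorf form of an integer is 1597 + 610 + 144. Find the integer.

1597 + 610 + 144 = 2351.

2351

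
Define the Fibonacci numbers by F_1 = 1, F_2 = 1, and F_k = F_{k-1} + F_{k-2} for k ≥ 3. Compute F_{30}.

Iterating the recurrence up to F_{26} = 121393 and F_{25} = 75025:
F_{27} = F_{26} + F_{25} = 121393 + 75025 = 196418
F_{28} = F_{27} + F_{26} = 196418 + 121393 = 317811
F_{29} = F_{28} + F_{27} = 317811 + 196418 = 514229
F_{30} = F_{29} + F_{28} = 514229 + 317811 = 832040

832040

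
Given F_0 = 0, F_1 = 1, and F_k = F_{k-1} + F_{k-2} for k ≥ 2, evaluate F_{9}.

F_{2} = F_{1} + F_{0} = 1 + 0 = 1
F_{3} = F_{2} + F_{1} = 1 + 1 = 2
F_{4} = F_{3} + F_{2} = 2 + 1 = 3
F_{5} = F_{4} + F_{3} = 3 + 2 = 5
F_{6} = F_{5} + F_{4} = 5 + 3 = 8
F_{7} = F_{6} + F_{5} = 8 + 5 = 13
F_{8} = F_{7} + F_{6} = 13 + 8 = 21
F_{9} = F_{8} + F_{7} = 21 + 13 = 34

34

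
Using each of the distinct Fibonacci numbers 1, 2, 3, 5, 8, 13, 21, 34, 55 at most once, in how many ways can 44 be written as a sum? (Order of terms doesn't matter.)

Starting from the Zeckendorf form and repeatedly splitting a term F_k into F_{k−1} + F_{k−2} (when neither is already used) reaches every representation.
44 = 34+8+2 = 34+5+3+2 = 21+13+8+2 = … (1 more), for 4 in all.

4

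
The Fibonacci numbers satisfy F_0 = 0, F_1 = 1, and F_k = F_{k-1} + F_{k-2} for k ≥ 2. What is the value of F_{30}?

832040

Iterating the recurrence up to F_{22} = 17711 and F_{21} = 10946:
F_{23} = F_{22} + F_{21} = 17711 + 10946 = 28657
F_{24} = F_{23} + F_{22} = 28657 + 17711 = 46368
F_{25} = F_{24} + F_{23} = 46368 + 28657 = 75025
F_{26} = F_{25} + F_{24} = 75025 + 46368 = 121393
F_{27} = F_{26} + F_{25} = 121393 + 75025 = 196418
F_{28} = F_{27} + F_{26} = 196418 + 121393 = 317811
F_{29} = F_{28} + F_{27} = 317811 + 196418 = 514229
F_{30} = F_{29} + F_{28} = 514229 + 317811 = 832040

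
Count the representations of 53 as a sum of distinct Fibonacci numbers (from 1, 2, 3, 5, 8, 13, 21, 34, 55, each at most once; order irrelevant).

4

53 = 34+13+5+1 = 34+13+3+2+1 = 34+8+5+3+2+1 = 21+13+8+5+3+2+1 — 4 representations.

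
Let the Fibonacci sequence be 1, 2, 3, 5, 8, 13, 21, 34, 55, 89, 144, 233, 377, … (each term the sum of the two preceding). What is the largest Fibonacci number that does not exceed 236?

233 ≤ 236 < 377, so the largest Fibonacci number not exceeding 236 is 233.

233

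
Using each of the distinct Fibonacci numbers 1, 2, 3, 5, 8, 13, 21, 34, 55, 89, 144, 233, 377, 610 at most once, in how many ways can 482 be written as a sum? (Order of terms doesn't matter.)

Starting from the Zeckendorf form and repeatedly splitting a term F_k into F_{k−1} + F_{k−2} (when neither is already used) reaches every representation.
482 = 377+89+13+3 = 377+89+13+2+1 = 377+89+8+5+3 = … (17 more), for 20 in all.

20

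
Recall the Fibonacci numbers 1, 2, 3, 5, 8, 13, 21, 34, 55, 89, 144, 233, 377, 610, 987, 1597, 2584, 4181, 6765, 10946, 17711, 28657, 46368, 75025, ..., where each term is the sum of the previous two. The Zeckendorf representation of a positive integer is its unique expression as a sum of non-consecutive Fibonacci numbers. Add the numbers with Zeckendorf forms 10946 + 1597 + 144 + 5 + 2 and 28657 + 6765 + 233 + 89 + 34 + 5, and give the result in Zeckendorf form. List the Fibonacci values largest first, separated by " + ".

46368 + 1597 + 377 + 89 + 34 + 8 + 3 + 1

The two numbers are 12694 and 35783, so their sum is 48477.
subtract 46368 from 48477: 2109 remains
subtract 1597 from 2109: 512 remains
subtract 377 from 512: 135 remains
subtract 89 from 135: 46 remains
subtract 34 from 46: 12 remains
subtract 8 from 12: 4 remains
subtract 3 from 4: 1 remains
subtract 1 from 1: 0 remains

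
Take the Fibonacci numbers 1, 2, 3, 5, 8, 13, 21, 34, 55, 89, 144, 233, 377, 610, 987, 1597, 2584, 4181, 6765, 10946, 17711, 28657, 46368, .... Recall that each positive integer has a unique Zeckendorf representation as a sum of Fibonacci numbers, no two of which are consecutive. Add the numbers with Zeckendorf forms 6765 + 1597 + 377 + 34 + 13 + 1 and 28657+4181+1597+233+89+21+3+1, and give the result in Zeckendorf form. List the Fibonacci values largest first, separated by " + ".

28657 + 10946 + 2584 + 987 + 377 + 13 + 5

The two numbers are 8787 and 34782, so their sum is 43569.
43569 − 28657 = 14912
14912 − 10946 = 3966
3966 − 2584 = 1382
1382 − 987 = 395
395 − 377 = 18
18 − 13 = 5
5 − 5 = 0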